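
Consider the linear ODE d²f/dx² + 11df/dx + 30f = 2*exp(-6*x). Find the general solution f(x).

Characteristic equation r² + 11r + 30 = 0 factors as (r + 6)(r + 5) = 0, so r = -6, -5.
Hence f_h = C1*exp(-6*x) + C2*exp(-5*x).
Since exp(-6*x) solves the homogeneous equation (r = -6 is a root of multiplicity 1), multiply the trial by x. Try f_p = A*x*exp(-6*x). Substituting into the equation and dividing by exp(-6*x) gives A = -2, so f_p = -2*x*exp(-6*x).

f = C1*exp(-6*x) + C2*exp(-5*x) - 2*x*exp(-6*x)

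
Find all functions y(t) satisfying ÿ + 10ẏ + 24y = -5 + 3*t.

Characteristic equation r² + 10r + 24 = 0 factors as (r + 6)(r + 4) = 0, so r = -6, -4.
Hence y_h = C1*exp(-6*t) + C2*exp(-4*t).
For the particular solution try y_p = A0 + A1*t. Substituting and matching coefficients of each power of t gives A0 = -25/96, A1 = 1/8, so y_p = -25/96 + t/8.

y = -25/96 + t/8 + C1*exp(-6*t) + C2*exp(-4*t)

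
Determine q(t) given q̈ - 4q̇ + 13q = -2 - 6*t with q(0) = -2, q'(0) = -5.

Characteristic equation r² - 4r + 13 = 0 has discriminant (-4)² - 4·(13) = -36 < 0, so r = 2 ± 3i.
Hence q_h = C1*cos(3*t)*exp(2*t) + C2*exp(2*t)*sin(3*t).
For the particular solution try q_p = A0 + A1*t. Substituting and matching coefficients of each power of t gives A0 = -50/169, A1 = -6/13, so q_p = -50/169 - 6*t/13.
General solution: q = -50/169 - 6*t/13 + C1*cos(3*t)*exp(2*t) + C2*exp(2*t)*sin(3*t).
Apply the initial conditions: q(0) = -50/169 + C1 = -2 and q'(0) = -6/13 + 2*C1 + 3*C2 = -5. Solving gives C1 = -288/169, C2 = -191/507.

q = -50/169 - 6*t/13 - 288*cos(3*t)*exp(2*t)/169 - 191*exp(2*t)*sin(3*t)/507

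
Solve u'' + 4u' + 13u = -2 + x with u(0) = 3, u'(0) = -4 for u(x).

u = -30/169 + x/13 + 385*exp(-2*x)*sin(3*x)/507 + 537*cos(3*x)*exp(-2*x)/169

Characteristic equation r² + 4r + 13 = 0 has discriminant (4)² - 4·(13) = -36 < 0, so r = -2 ± 3i.
Hence u_h = C1*cos(3*x)*exp(-2*x) + C2*exp(-2*x)*sin(3*x).
For the particular solution try u_p = A0 + A1*x. Substituting and matching coefficients of each power of x gives A0 = -30/169, A1 = 1/13, so u_p = -30/169 + x/13.
General solution: u = -30/169 + x/13 + C1*cos(3*x)*exp(-2*x) + C2*exp(-2*x)*sin(3*x).
Apply the initial conditions: u(0) = -30/169 + C1 = 3 and u'(0) = 1/13 - 2*C1 + 3*C2 = -4. Solving gives C1 = 537/169, C2 = 385/507.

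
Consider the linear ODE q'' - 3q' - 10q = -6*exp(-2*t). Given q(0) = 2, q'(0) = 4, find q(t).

q = 48*exp(-2*t)/49 + 50*exp(5*t)/49 + 6*t*exp(-2*t)/7

Characteristic equation r² - 3r - 10 = 0 factors as (r + 2)(r - 5) = 0, so r = -2, 5.
Hence q_h = C1*exp(-2*t) + C2*exp(5*t).
Since exp(-2*t) solves the homogeneous equation (r = -2 is a root of multiplicity 1), multiply the trial by t. Try q_p = A*t*exp(-2*t). Substituting into the equation and dividing by exp(-2*t) gives A = 6/7, so q_p = 6*t*exp(-2*t)/7.
General solution: q = C1*exp(-2*t) + C2*exp(5*t) + 6*t*exp(-2*t)/7.
Apply the initial conditions: q(0) = C1 + C2 = 2 and q'(0) = 6/7 - 2*C1 + 5*C2 = 4. Solving gives C1 = 48/49, C2 = 50/49.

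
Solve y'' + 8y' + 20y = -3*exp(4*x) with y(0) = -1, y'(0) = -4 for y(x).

Characteristic equation r² + 8r + 20 = 0 has discriminant (8)² - 4·(20) = -16 < 0, so r = -4 ± 2i.
Hence y_h = C1*cos(2*x)*exp(-4*x) + C2*exp(-4*x)*sin(2*x).
Try y_p = A*exp(4*x). Substituting into the equation and dividing by exp(4*x) gives A = -3/68, so y_p = -3*exp(4*x)/68.
General solution: y = -3*exp(4*x)/68 + C1*cos(2*x)*exp(-4*x) + C2*exp(-4*x)*sin(2*x).
Apply the initial conditions: y(0) = -3/68 + C1 = -1 and y'(0) = -3/17 - 4*C1 + 2*C2 = -4. Solving gives C1 = -65/68, C2 = -65/17.

y = -3*exp(4*x)/68 - 65*exp(-4*x)*sin(2*x)/17 - 65*cos(2*x)*exp(-4*x)/68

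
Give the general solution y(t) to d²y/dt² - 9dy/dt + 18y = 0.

y = C1*exp(3*t) + C2*exp(6*t)

Characteristic equation r² - 9r + 18 = 0 factors as (r - 3)(r - 6) = 0, so r = 3, 6.
Hence y_h = C1*exp(3*t) + C2*exp(6*t).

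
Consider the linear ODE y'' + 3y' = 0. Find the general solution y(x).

Characteristic equation r² + 3r = 0 factors as (r + 3)r = 0, so r = -3, 0.
Hence y_h = C1*exp(-3*x) + C2.

y = C2 + C1*exp(-3*x)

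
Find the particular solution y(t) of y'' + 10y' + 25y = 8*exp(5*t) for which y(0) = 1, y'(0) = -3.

y = 2*exp(5*t)/25 + 23*exp(-5*t)/25 + 6*t*exp(-5*t)/5

Characteristic equation r² + 10r + 25 = 0 has discriminant (10)² - 4·(25) = 0, so r = -5 is a repeated root.
Hence y_h = (C1 + C2*t)*exp(-5*t).
Try y_p = A*exp(5*t). Substituting into the equation and dividing by exp(5*t) gives A = 2/25, so y_p = 2*exp(5*t)/25.
General solution: y = 2*exp(5*t)/25 + C1*exp(-5*t) + C2*t*exp(-5*t).
Apply the initial conditions: y(0) = 2/25 + C1 = 1 and y'(0) = 2/5 + C2 - 5*C1 = -3. Solving gives C1 = 23/25, C2 = 6/5.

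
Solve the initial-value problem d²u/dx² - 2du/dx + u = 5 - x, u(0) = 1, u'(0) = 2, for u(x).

Characteristic equation r² - 2r + 1 = 0 has discriminant (-2)² - 4·(1) = 0, so r = 1 is a repeated root.
Hence u_h = (C1 + C2*x)*exp(x).
For the particular solution try u_p = A0 + A1*x. Substituting and matching coefficients of each power of x gives A0 = 3, A1 = -1, so u_p = 3 - x.
General solution: u = 3 - x + C1*exp(x) + C2*x*exp(x).
Apply the initial conditions: u(0) = 3 + C1 = 1 and u'(0) = -1 + C1 + C2 = 2. Solving gives C1 = -2, C2 = 5.

u = 3 - x - 2*exp(x) + 5*x*exp(x)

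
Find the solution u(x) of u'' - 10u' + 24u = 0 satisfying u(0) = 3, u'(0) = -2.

Characteristic equation r² - 10r + 24 = 0 factors as (r - 6)(r - 4) = 0, so r = 6, 4.
Hence u_h = C1*exp(6*x) + C2*exp(4*x).
Apply the initial conditions: u(0) = C1 + C2 = 3 and u'(0) = 4*C2 + 6*C1 = -2. Solving gives C1 = -7, C2 = 10.

u = -7*exp(6*x) + 10*exp(4*x)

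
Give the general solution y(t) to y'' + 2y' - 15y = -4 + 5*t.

Characteristic equation r² + 2r - 15 = 0 factors as (r - 3)(r + 5) = 0, so r = 3, -5.
Hence y_h = C1*exp(3*t) + C2*exp(-5*t).
For the particular solution try y_p = A0 + A1*t. Substituting and matching coefficients of each power of t gives A0 = 2/9, A1 = -1/3, so y_p = 2/9 - t/3.

y = 2/9 - t/3 + C1*exp(3*t) + C2*exp(-5*t)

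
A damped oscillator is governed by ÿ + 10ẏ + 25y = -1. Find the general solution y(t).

y = -1/25 + C1*exp(-5*t) + C2*t*exp(-5*t)

Characteristic equation r² + 10r + 25 = 0 has discriminant (10)² - 4·(25) = 0, so r = -5 is a repeated root.
Hence y_h = (C1 + C2*t)*exp(-5*t).
For the particular solution try y_p = A0. Substituting and matching coefficients of each power of t gives A0 = -1/25, so y_p = -1/25.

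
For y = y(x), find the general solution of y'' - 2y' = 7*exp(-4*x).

Characteristic equation r² - 2r = 0 factors as (r - 2)r = 0, so r = 2, 0.
Hence y_h = C1*exp(2*x) + C2.
Try y_p = A*exp(-4*x). Substituting into the equation and dividing by exp(-4*x) gives A = 7/24, so y_p = 7*exp(-4*x)/24.

y = C2 + 7*exp(-4*x)/24 + C1*exp(2*x)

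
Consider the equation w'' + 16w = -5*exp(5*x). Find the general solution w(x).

w = -5*exp(5*x)/41 + C1*cos(4*x) + C2*sin(4*x)

Characteristic equation r² + 16 = 0 has discriminant (0)² - 4·(16) = -64 < 0, so r = ± 4i.
Hence w_h = C1*cos(4*x) + C2*sin(4*x).
Try w_p = A*exp(5*x). Substituting into the equation and dividing by exp(5*x) gives A = -5/41, so w_p = -5*exp(5*x)/41.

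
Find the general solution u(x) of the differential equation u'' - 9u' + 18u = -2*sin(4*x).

u = -18*cos(4*x)/325 - sin(4*x)/325 + C1*exp(3*x) + C2*exp(6*x)

Characteristic equation r² - 9r + 18 = 0 factors as (r - 3)(r - 6) = 0, so r = 3, 6.
Hence u_h = C1*exp(3*x) + C2*exp(6*x).
Try u_p = A*cos(4*x) + B*sin(4*x). Substituting and equating the coefficients of cos(4x) and sin(4x) gives A = -18/325, B = -1/325, so u_p = -18*cos(4*x)/325 - sin(4*x)/325.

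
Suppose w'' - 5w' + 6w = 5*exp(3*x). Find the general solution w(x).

w = C1*exp(3*x) + C2*exp(2*x) + 5*x*exp(3*x)

Characteristic equation r² - 5r + 6 = 0 factors as (r - 3)(r - 2) = 0, so r = 3, 2.
Hence w_h = C1*exp(3*x) + C2*exp(2*x).
Since exp(3*x) solves the homogeneous equation (r = 3 is a root of multiplicity 1), multiply the trial by x. Try w_p = A*x*exp(3*x). Substituting into the equation and dividing by exp(3*x) gives A = 5, so w_p = 5*x*exp(3*x).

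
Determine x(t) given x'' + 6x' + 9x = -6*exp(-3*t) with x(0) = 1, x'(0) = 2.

x = -3*t**2*exp(-3*t) + 5*t*exp(-3*t) + exp(-3*t)

Characteristic equation r² + 6r + 9 = 0 has discriminant (6)² - 4·(9) = 0, so r = -3 is a repeated root.
Hence x_h = (C1 + C2*t)*exp(-3*t).
Since exp(-3*t) solves the homogeneous equation (r = -3 is a root of multiplicity 2), multiply the trial by t^2. Try x_p = A*t^2*exp(-3*t). Substituting into the equation and dividing by exp(-3*t) gives A = -3, so x_p = -3*t^2*exp(-3*t).
General solution: x = C1*exp(-3*t) - 3*t^2*exp(-3*t) + C2*t*exp(-3*t).
Apply the initial conditions: x(0) = C1 = 1 and x'(0) = C2 - 3*C1 = 2. Solving gives C1 = 1, C2 = 5.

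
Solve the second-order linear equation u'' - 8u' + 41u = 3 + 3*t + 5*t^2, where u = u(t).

u = 6257/68921 + 5*t**2/41 + 203*t/1681 + C1*cos(5*t)*exp(4*t) + C2*exp(4*t)*sin(5*t)

Characteristic equation r² - 8r + 41 = 0 has discriminant (-8)² - 4·(41) = -100 < 0, so r = 4 ± 5i.
Hence u_h = C1*cos(5*t)*exp(4*t) + C2*exp(4*t)*sin(5*t).
For the particular solution try u_p = A0 + A1*t + A2*t^2. Substituting and matching coefficients of each power of t gives A0 = 6257/68921, A1 = 203/1681, A2 = 5/41, so u_p = 6257/68921 + 5*t^2/41 + 203*t/1681.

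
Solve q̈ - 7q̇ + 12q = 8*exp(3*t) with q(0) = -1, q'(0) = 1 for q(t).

q = -13*exp(3*t) + 12*exp(4*t) - 8*t*exp(3*t)

Characteristic equation r² - 7r + 12 = 0 factors as (r - 4)(r - 3) = 0, so r = 4, 3.
Hence q_h = C1*exp(4*t) + C2*exp(3*t).
Since exp(3*t) solves the homogeneous equation (r = 3 is a root of multiplicity 1), multiply the trial by t. Try q_p = A*t*exp(3*t). Substituting into the equation and dividing by exp(3*t) gives A = -8, so q_p = -8*t*exp(3*t).
General solution: q = C1*exp(4*t) + C2*exp(3*t) - 8*t*exp(3*t).
Apply the initial conditions: q(0) = C1 + C2 = -1 and q'(0) = -8 + 3*C2 + 4*C1 = 1. Solving gives C1 = 12, C2 = -13.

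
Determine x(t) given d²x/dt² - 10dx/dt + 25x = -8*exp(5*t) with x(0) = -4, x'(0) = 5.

Characteristic equation r² - 10r + 25 = 0 has discriminant (-10)² - 4·(25) = 0, so r = 5 is a repeated root.
Hence x_h = (C1 + C2*t)*exp(5*t).
Since exp(5*t) solves the homogeneous equation (r = 5 is a root of multiplicity 2), multiply the trial by t^2. Try x_p = A*t^2*exp(5*t). Substituting into the equation and dividing by exp(5*t) gives A = -4, so x_p = -4*t^2*exp(5*t).
General solution: x = C1*exp(5*t) - 4*t^2*exp(5*t) + C2*t*exp(5*t).
Apply the initial conditions: x(0) = C1 = -4 and x'(0) = C2 + 5*C1 = 5. Solving gives C1 = -4, C2 = 25.

x = -4*exp(5*t) - 4*t**2*exp(5*t) + 25*t*exp(5*t)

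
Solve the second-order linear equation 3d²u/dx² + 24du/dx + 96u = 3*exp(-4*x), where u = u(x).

u = exp(-4*x)/16 + C1*cos(4*x)*exp(-4*x) + C2*exp(-4*x)*sin(4*x)

Divide through by 3: u'' + 8u' + 32u = exp(-4*x).
Characteristic equation r² + 8r + 32 = 0 has discriminant (8)² - 4·(32) = -64 < 0, so r = -4 ± 4i.
Hence u_h = C1*cos(4*x)*exp(-4*x) + C2*exp(-4*x)*sin(4*x).
Try u_p = A*exp(-4*x). Substituting into the equation and dividing by exp(-4*x) gives A = 1/16, so u_p = exp(-4*x)/16.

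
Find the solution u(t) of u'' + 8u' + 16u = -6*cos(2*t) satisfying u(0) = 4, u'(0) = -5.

u = -9*cos(2*t)/50 - 6*sin(2*t)/25 + 209*exp(-4*t)/50 + 61*t*exp(-4*t)/5

Characteristic equation r² + 8r + 16 = 0 has discriminant (8)² - 4·(16) = 0, so r = -4 is a repeated root.
Hence u_h = (C1 + C2*t)*exp(-4*t).
Try u_p = A*cos(2*t) + B*sin(2*t). Substituting and equating the coefficients of cos(2t) and sin(2t) gives A = -9/50, B = -6/25, so u_p = -9*cos(2*t)/50 - 6*sin(2*t)/25.
General solution: u = -9*cos(2*t)/50 - 6*sin(2*t)/25 + C1*exp(-4*t) + C2*t*exp(-4*t).
Apply the initial conditions: u(0) = -9/50 + C1 = 4 and u'(0) = -12/25 + C2 - 4*C1 = -5. Solving gives C1 = 209/50, C2 = 61/5.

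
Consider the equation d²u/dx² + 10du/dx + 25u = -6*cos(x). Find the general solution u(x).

u = -36*cos(x)/169 - 15*sin(x)/169 + C1*exp(-5*x) + C2*x*exp(-5*x)

Characteristic equation r² + 10r + 25 = 0 has discriminant (10)² - 4·(25) = 0, so r = -5 is a repeated root.
Hence u_h = (C1 + C2*x)*exp(-5*x).
Try u_p = A*cos(x) + B*sin(x). Substituting and equating the coefficients of cos(x) and sin(x) gives A = -36/169, B = -15/169, so u_p = -36*cos(x)/169 - 15*sin(x)/169.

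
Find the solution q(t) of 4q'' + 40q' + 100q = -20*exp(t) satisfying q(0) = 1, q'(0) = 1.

Divide through by 4: q'' + 10q' + 25q = -5*exp(t).
Characteristic equation r² + 10r + 25 = 0 has discriminant (10)² - 4·(25) = 0, so r = -5 is a repeated root.
Hence q_h = (C1 + C2*t)*exp(-5*t).
Try q_p = A*exp(t). Substituting into the equation and dividing by exp(t) gives A = -5/36, so q_p = -5*exp(t)/36.
General solution: q = -5*exp(t)/36 + C1*exp(-5*t) + C2*t*exp(-5*t).
Apply the initial conditions: q(0) = -5/36 + C1 = 1 and q'(0) = -5/36 + C2 - 5*C1 = 1. Solving gives C1 = 41/36, C2 = 41/6.

q = -5*exp(t)/36 + 41*exp(-5*t)/36 + 41*t*exp(-5*t)/6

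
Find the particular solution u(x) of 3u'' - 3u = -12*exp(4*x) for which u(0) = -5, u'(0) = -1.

u = -12*exp(-x)/5 - 7*exp(x)/3 - 4*exp(4*x)/15

Divide through by 3: u'' - u = -4*exp(4*x).
Characteristic equation r² - 1 = 0 factors as (r - 1)(r + 1) = 0, so r = 1, -1.
Hence u_h = C1*exp(x) + C2*exp(-x).
Try u_p = A*exp(4*x). Substituting into the equation and dividing by exp(4*x) gives A = -4/15, so u_p = -4*exp(4*x)/15.
General solution: u = -4*exp(4*x)/15 + C1*exp(x) + C2*exp(-x).
Apply the initial conditions: u(0) = -4/15 + C1 + C2 = -5 and u'(0) = -16/15 + C1 - C2 = -1. Solving gives C1 = -7/3, C2 = -12/5.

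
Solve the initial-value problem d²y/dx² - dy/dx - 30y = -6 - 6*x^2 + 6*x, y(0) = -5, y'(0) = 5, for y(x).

y = 248/1125 - 4567*exp(-5*x)/1375 - 188*exp(6*x)/99 - 16*x/75 + x**2/5

Characteristic equation r² - r - 30 = 0 factors as (r - 6)(r + 5) = 0, so r = 6, -5.
Hence y_h = C1*exp(6*x) + C2*exp(-5*x).
For the particular solution try y_p = A0 + A1*x + A2*x^2. Substituting and matching coefficients of each power of x gives A0 = 248/1125, A1 = -16/75, A2 = 1/5, so y_p = 248/1125 - 16*x/75 + x^2/5.
General solution: y = 248/1125 - 16*x/75 + x^2/5 + C1*exp(6*x) + C2*exp(-5*x).
Apply the initial conditions: y(0) = 248/1125 + C1 + C2 = -5 and y'(0) = -16/75 - 5*C2 + 6*C1 = 5. Solving gives C1 = -188/99, C2 = -4567/1375.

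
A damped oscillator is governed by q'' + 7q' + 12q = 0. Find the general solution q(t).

q = C1*exp(-3*t) + C2*exp(-4*t)

Characteristic equation r² + 7r + 12 = 0 factors as (r + 3)(r + 4) = 0, so r = -3, -4.
Hence q_h = C1*exp(-3*t) + C2*exp(-4*t).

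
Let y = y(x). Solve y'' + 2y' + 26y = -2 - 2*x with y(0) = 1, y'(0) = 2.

y = -12/169 - x/13 + 181*cos(5*x)*exp(-x)/169 + 532*exp(-x)*sin(5*x)/845

Characteristic equation r² + 2r + 26 = 0 has discriminant (2)² - 4·(26) = -100 < 0, so r = -1 ± 5i.
Hence y_h = C1*cos(5*x)*exp(-x) + C2*exp(-x)*sin(5*x).
For the particular solution try y_p = A0 + A1*x. Substituting and matching coefficients of each power of x gives A0 = -12/169, A1 = -1/13, so y_p = -12/169 - x/13.
General solution: y = -12/169 - x/13 + C1*cos(5*x)*exp(-x) + C2*exp(-x)*sin(5*x).
Apply the initial conditions: y(0) = -12/169 + C1 = 1 and y'(0) = -1/13 - C1 + 5*C2 = 2. Solving gives C1 = 181/169, C2 = 532/845.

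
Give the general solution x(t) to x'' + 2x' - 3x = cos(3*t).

Characteristic equation r² + 2r - 3 = 0 factors as (r + 3)(r - 1) = 0, so r = -3, 1.
Hence x_h = C1*exp(-3*t) + C2*exp(t).
Try x_p = A*cos(3*t) + B*sin(3*t). Substituting and equating the coefficients of cos(3t) and sin(3t) gives A = -1/15, B = 1/30, so x_p = -cos(3*t)/15 + sin(3*t)/30.

x = -cos(3*t)/15 + sin(3*t)/30 + C1*exp(-3*t) + C2*exp(t)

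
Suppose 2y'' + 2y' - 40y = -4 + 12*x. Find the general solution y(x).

Divide through by 2: y'' + y' - 20y = -2 + 6*x.
Characteristic equation r² + r - 20 = 0 factors as (r - 4)(r + 5) = 0, so r = 4, -5.
Hence y_h = C1*exp(4*x) + C2*exp(-5*x).
For the particular solution try y_p = A0 + A1*x. Substituting and matching coefficients of each power of x gives A0 = 17/200, A1 = -3/10, so y_p = 17/200 - 3*x/10.

y = 17/200 - 3*x/10 + C1*exp(4*x) + C2*exp(-5*x)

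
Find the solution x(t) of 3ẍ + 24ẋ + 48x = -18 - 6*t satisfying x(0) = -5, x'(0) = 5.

x = -5/16 - 75*exp(-4*t)/16 - t/8 - 109*t*exp(-4*t)/8

Divide through by 3: x'' + 8x' + 16x = -6 - 2*t.
Characteristic equation r² + 8r + 16 = 0 has discriminant (8)² - 4·(16) = 0, so r = -4 is a repeated root.
Hence x_h = (C1 + C2*t)*exp(-4*t).
For the particular solution try x_p = A0 + A1*t. Substituting and matching coefficients of each power of t gives A0 = -5/16, A1 = -1/8, so x_p = -5/16 - t/8.
General solution: x = -5/16 - t/8 + C1*exp(-4*t) + C2*t*exp(-4*t).
Apply the initial conditions: x(0) = -5/16 + C1 = -5 and x'(0) = -1/8 + C2 - 4*C1 = 5. Solving gives C1 = -75/16, C2 = -109/8.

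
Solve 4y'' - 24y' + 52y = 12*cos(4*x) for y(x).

y = -8*sin(4*x)/65 - cos(4*x)/65 + C1*cos(2*x)*exp(3*x) + C2*exp(3*x)*sin(2*x)

Divide through by 4: y'' - 6y' + 13y = 3*cos(4*x).
Characteristic equation r² - 6r + 13 = 0 has discriminant (-6)² - 4·(13) = -16 < 0, so r = 3 ± 2i.
Hence y_h = C1*cos(2*x)*exp(3*x) + C2*exp(3*x)*sin(2*x).
Try y_p = A*cos(4*x) + B*sin(4*x). Substituting and equating the coefficients of cos(4x) and sin(4x) gives A = -1/65, B = -8/65, so y_p = -8*sin(4*x)/65 - cos(4*x)/65.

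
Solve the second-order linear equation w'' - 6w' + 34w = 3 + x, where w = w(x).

w = 27/289 + x/34 + C1*cos(5*x)*exp(3*x) + C2*exp(3*x)*sin(5*x)

Characteristic equation r² - 6r + 34 = 0 has discriminant (-6)² - 4·(34) = -100 < 0, so r = 3 ± 5i.
Hence w_h = C1*cos(5*x)*exp(3*x) + C2*exp(3*x)*sin(5*x).
For the particular solution try w_p = A0 + A1*x. Substituting and matching coefficients of each power of x gives A0 = 27/289, A1 = 1/34, so w_p = 27/289 + x/34.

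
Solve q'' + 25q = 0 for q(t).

q = C1*cos(5*t) + C2*sin(5*t)

Characteristic equation r² + 25 = 0 has discriminant (0)² - 4·(25) = -100 < 0, so r = ± 5i.
Hence q_h = C1*cos(5*t) + C2*sin(5*t).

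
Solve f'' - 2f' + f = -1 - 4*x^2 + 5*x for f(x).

Characteristic equation r² - 2r + 1 = 0 has discriminant (-2)² - 4·(1) = 0, so r = 1 is a repeated root.
Hence f_h = (C1 + C2*x)*exp(x).
For the particular solution try f_p = A0 + A1*x + A2*x^2. Substituting and matching coefficients of each power of x gives A0 = -15, A1 = -11, A2 = -4, so f_p = -15 - 11*x - 4*x^2.

f = -15 - 11*x - 4*x**2 + C1*exp(x) + C2*x*exp(x)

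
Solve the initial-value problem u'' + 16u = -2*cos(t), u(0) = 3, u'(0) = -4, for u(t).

u = -sin(4*t) - 2*cos(t)/15 + 47*cos(4*t)/15

Characteristic equation r² + 16 = 0 has discriminant (0)² - 4·(16) = -64 < 0, so r = ± 4i.
Hence u_h = C1*cos(4*t) + C2*sin(4*t).
Try u_p = A*cos(t) + B*sin(t). Substituting and equating the coefficients of cos(t) and sin(t) gives A = -2/15, B = 0, so u_p = -2*cos(t)/15.
General solution: u = -2*cos(t)/15 + C1*cos(4*t) + C2*sin(4*t).
Apply the initial conditions: u(0) = -2/15 + C1 = 3 and u'(0) = 4*C2 = -4. Solving gives C1 = 47/15, C2 = -1.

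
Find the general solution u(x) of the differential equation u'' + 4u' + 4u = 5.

u = 5/4 + C1*exp(-2*x) + C2*x*exp(-2*x)

Characteristic equation r² + 4r + 4 = 0 has discriminant (4)² - 4·(4) = 0, so r = -2 is a repeated root.
Hence u_h = (C1 + C2*x)*exp(-2*x).
For the particular solution try u_p = A0. Substituting and matching coefficients of each power of x gives A0 = 5/4, so u_p = 5/4.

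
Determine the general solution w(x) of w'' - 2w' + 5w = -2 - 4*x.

Characteristic equation r² - 2r + 5 = 0 has discriminant (-2)² - 4·(5) = -16 < 0, so r = 1 ± 2i.
Hence w_h = C1*cos(2*x)*exp(x) + C2*exp(x)*sin(2*x).
For the particular solution try w_p = A0 + A1*x. Substituting and matching coefficients of each power of x gives A0 = -18/25, A1 = -4/5, so w_p = -18/25 - 4*x/5.

w = -18/25 - 4*x/5 + C1*cos(2*x)*exp(x) + C2*exp(x)*sin(2*x)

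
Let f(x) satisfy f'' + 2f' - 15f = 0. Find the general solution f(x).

Characteristic equation r² + 2r - 15 = 0 factors as (r - 3)(r + 5) = 0, so r = 3, -5.
Hence f_h = C1*exp(3*x) + C2*exp(-5*x).

f = C1*exp(3*x) + C2*exp(-5*x)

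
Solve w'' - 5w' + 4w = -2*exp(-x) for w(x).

Characteristic equation r² - 5r + 4 = 0 factors as (r - 1)(r - 4) = 0, so r = 1, 4.
Hence w_h = C1*exp(x) + C2*exp(4*x).
Try w_p = A*exp(-x). Substituting into the equation and dividing by exp(-x) gives A = -1/5, so w_p = -exp(-x)/5.

w = -exp(-x)/5 + C1*exp(x) + C2*exp(4*x)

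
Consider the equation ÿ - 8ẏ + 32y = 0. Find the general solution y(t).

Characteristic equation r² - 8r + 32 = 0 has discriminant (-8)² - 4·(32) = -64 < 0, so r = 4 ± 4i.
Hence y_h = C1*cos(4*t)*exp(4*t) + C2*exp(4*t)*sin(4*t).

y = C1*cos(4*t)*exp(4*t) + C2*exp(4*t)*sin(4*t)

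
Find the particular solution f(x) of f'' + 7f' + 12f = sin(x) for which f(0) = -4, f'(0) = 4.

Characteristic equation r² + 7r + 12 = 0 factors as (r + 3)(r + 4) = 0, so r = -3, -4.
Hence f_h = C1*exp(-3*x) + C2*exp(-4*x).
Try f_p = A*cos(x) + B*sin(x). Substituting and equating the coefficients of cos(x) and sin(x) gives A = -7/170, B = 11/170, so f_p = -7*cos(x)/170 + 11*sin(x)/170.
General solution: f = -7*cos(x)/170 + 11*sin(x)/170 + C1*exp(-3*x) + C2*exp(-4*x).
Apply the initial conditions: f(0) = -7/170 + C1 + C2 = -4 and f'(0) = 11/170 - 4*C2 - 3*C1 = 4. Solving gives C1 = -119/10, C2 = 135/17.

f = -119*exp(-3*x)/10 - 7*cos(x)/170 + 11*sin(x)/170 + 135*exp(-4*x)/17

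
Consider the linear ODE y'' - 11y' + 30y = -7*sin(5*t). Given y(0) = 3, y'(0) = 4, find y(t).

y = -706*exp(6*t)/61 - 77*cos(5*t)/610 - 7*sin(5*t)/610 + 147*exp(5*t)/10

Characteristic equation r² - 11r + 30 = 0 factors as (r - 6)(r - 5) = 0, so r = 6, 5.
Hence y_h = C1*exp(6*t) + C2*exp(5*t).
Try y_p = A*cos(5*t) + B*sin(5*t). Substituting and equating the coefficients of cos(5t) and sin(5t) gives A = -77/610, B = -7/610, so y_p = -77*cos(5*t)/610 - 7*sin(5*t)/610.
General solution: y = -77*cos(5*t)/610 - 7*sin(5*t)/610 + C1*exp(6*t) + C2*exp(5*t).
Apply the initial conditions: y(0) = -77/610 + C1 + C2 = 3 and y'(0) = -7/122 + 5*C2 + 6*C1 = 4. Solving gives C1 = -706/61, C2 = 147/10.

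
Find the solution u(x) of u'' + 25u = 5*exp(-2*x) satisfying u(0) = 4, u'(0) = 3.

u = 5*exp(-2*x)/29 + 97*sin(5*x)/145 + 111*cos(5*x)/29

Characteristic equation r² + 25 = 0 has discriminant (0)² - 4·(25) = -100 < 0, so r = ± 5i.
Hence u_h = C1*cos(5*x) + C2*sin(5*x).
Try u_p = A*exp(-2*x). Substituting into the equation and dividing by exp(-2*x) gives A = 5/29, so u_p = 5*exp(-2*x)/29.
General solution: u = 5*exp(-2*x)/29 + C1*cos(5*x) + C2*sin(5*x).
Apply the initial conditions: u(0) = 5/29 + C1 = 4 and u'(0) = -10/29 + 5*C2 = 3. Solving gives C1 = 111/29, C2 = 97/145.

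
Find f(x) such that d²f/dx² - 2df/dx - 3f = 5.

Characteristic equation r² - 2r - 3 = 0 factors as (r + 1)(r - 3) = 0, so r = -1, 3.
Hence f_h = C1*exp(-x) + C2*exp(3*x).
For the particular solution try f_p = A0. Substituting and matching coefficients of each power of x gives A0 = -5/3, so f_p = -5/3.

f = -5/3 + C1*exp(-x) + C2*exp(3*x)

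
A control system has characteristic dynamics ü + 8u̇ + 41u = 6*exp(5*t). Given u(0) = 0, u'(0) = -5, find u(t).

u = 3*exp(5*t)/53 - 292*exp(-4*t)*sin(5*t)/265 - 3*cos(5*t)*exp(-4*t)/53

Characteristic equation r² + 8r + 41 = 0 has discriminant (8)² - 4·(41) = -100 < 0, so r = -4 ± 5i.
Hence u_h = C1*cos(5*t)*exp(-4*t) + C2*exp(-4*t)*sin(5*t).
Try u_p = A*exp(5*t). Substituting into the equation and dividing by exp(5*t) gives A = 3/53, so u_p = 3*exp(5*t)/53.
General solution: u = 3*exp(5*t)/53 + C1*cos(5*t)*exp(-4*t) + C2*exp(-4*t)*sin(5*t).
Apply the initial conditions: u(0) = 3/53 + C1 = 0 and u'(0) = 15/53 - 4*C1 + 5*C2 = -5. Solving gives C1 = -3/53, C2 = -292/265.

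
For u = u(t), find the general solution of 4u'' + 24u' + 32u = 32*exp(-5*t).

u = 8*exp(-5*t)/3 + C1*exp(-4*t) + C2*exp(-2*t)

Divide through by 4: u'' + 6u' + 8u = 8*exp(-5*t).
Characteristic equation r² + 6r + 8 = 0 factors as (r + 4)(r + 2) = 0, so r = -4, -2.
Hence u_h = C1*exp(-4*t) + C2*exp(-2*t).
Try u_p = A*exp(-5*t). Substituting into the equation and dividing by exp(-5*t) gives A = 8/3, so u_p = 8*exp(-5*t)/3.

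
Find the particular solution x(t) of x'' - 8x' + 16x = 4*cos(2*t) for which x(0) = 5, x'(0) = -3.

x = -4*sin(2*t)/25 + 3*cos(2*t)/25 + 122*exp(4*t)/25 - 111*t*exp(4*t)/5

Characteristic equation r² - 8r + 16 = 0 has discriminant (-8)² - 4·(16) = 0, so r = 4 is a repeated root.
Hence x_h = (C1 + C2*t)*exp(4*t).
Try x_p = A*cos(2*t) + B*sin(2*t). Substituting and equating the coefficients of cos(2t) and sin(2t) gives A = 3/25, B = -4/25, so x_p = -4*sin(2*t)/25 + 3*cos(2*t)/25.
General solution: x = -4*sin(2*t)/25 + 3*cos(2*t)/25 + C1*exp(4*t) + C2*t*exp(4*t).
Apply the initial conditions: x(0) = 3/25 + C1 = 5 and x'(0) = -8/25 + C2 + 4*C1 = -3. Solving gives C1 = 122/25, C2 = -111/5.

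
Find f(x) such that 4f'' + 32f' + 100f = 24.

f = 6/25 + C1*cos(3*x)*exp(-4*x) + C2*exp(-4*x)*sin(3*x)

Divide through by 4: f'' + 8f' + 25f = 6.
Characteristic equation r² + 8r + 25 = 0 has discriminant (8)² - 4·(25) = -36 < 0, so r = -4 ± 3i.
Hence f_h = C1*cos(3*x)*exp(-4*x) + C2*exp(-4*x)*sin(3*x).
For the particular solution try f_p = A0. Substituting and matching coefficients of each power of x gives A0 = 6/25, so f_p = 6/25.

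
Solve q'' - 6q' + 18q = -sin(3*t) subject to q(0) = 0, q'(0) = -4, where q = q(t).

q = -2*cos(3*t)/45 - sin(3*t)/45 - 61*exp(3*t)*sin(3*t)/45 + 2*cos(3*t)*exp(3*t)/45

Characteristic equation r² - 6r + 18 = 0 has discriminant (-6)² - 4·(18) = -36 < 0, so r = 3 ± 3i.
Hence q_h = C1*cos(3*t)*exp(3*t) + C2*exp(3*t)*sin(3*t).
Try q_p = A*cos(3*t) + B*sin(3*t). Substituting and equating the coefficients of cos(3t) and sin(3t) gives A = -2/45, B = -1/45, so q_p = -2*cos(3*t)/45 - sin(3*t)/45.
General solution: q = -2*cos(3*t)/45 - sin(3*t)/45 + C1*cos(3*t)*exp(3*t) + C2*exp(3*t)*sin(3*t).
Apply the initial conditions: q(0) = -2/45 + C1 = 0 and q'(0) = -1/15 + 3*C1 + 3*C2 = -4. Solving gives C1 = 2/45, C2 = -61/45.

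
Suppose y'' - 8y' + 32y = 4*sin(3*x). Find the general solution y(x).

Characteristic equation r² - 8r + 32 = 0 has discriminant (-8)² - 4·(32) = -64 < 0, so r = 4 ± 4i.
Hence y_h = C1*cos(4*x)*exp(4*x) + C2*exp(4*x)*sin(4*x).
Try y_p = A*cos(3*x) + B*sin(3*x). Substituting and equating the coefficients of cos(3x) and sin(3x) gives A = 96/1105, B = 92/1105, so y_p = 92*sin(3*x)/1105 + 96*cos(3*x)/1105.

y = 92*sin(3*x)/1105 + 96*cos(3*x)/1105 + C1*cos(4*x)*exp(4*x) + C2*exp(4*x)*sin(4*x)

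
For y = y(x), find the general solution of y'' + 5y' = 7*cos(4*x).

y = C2 - 7*cos(4*x)/41 + 35*sin(4*x)/164 + C1*exp(-5*x)

Characteristic equation r² + 5r = 0 factors as (r + 5)r = 0, so r = -5, 0.
Hence y_h = C1*exp(-5*x) + C2.
Try y_p = A*cos(4*x) + B*sin(4*x). Substituting and equating the coefficients of cos(4x) and sin(4x) gives A = -7/41, B = 35/164, so y_p = -7*cos(4*x)/41 + 35*sin(4*x)/164.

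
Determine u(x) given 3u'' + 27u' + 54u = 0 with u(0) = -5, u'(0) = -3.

u = -11*exp(-3*x) + 6*exp(-6*x)

Divide through by 3: u'' + 9u' + 18u = 0.
Characteristic equation r² + 9r + 18 = 0 factors as (r + 6)(r + 3) = 0, so r = -6, -3.
Hence u_h = C1*exp(-6*x) + C2*exp(-3*x).
Apply the initial conditions: u(0) = C1 + C2 = -5 and u'(0) = -6*C1 - 3*C2 = -3. Solving gives C1 = 6, C2 = -11.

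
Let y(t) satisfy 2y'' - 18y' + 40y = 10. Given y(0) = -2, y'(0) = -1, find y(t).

Divide through by 2: y'' - 9y' + 20y = 5.
Characteristic equation r² - 9r + 20 = 0 factors as (r - 4)(r - 5) = 0, so r = 4, 5.
Hence y_h = C1*exp(4*t) + C2*exp(5*t).
For the particular solution try y_p = A0. Substituting and matching coefficients of each power of t gives A0 = 1/4, so y_p = 1/4.
General solution: y = 1/4 + C1*exp(4*t) + C2*exp(5*t).
Apply the initial conditions: y(0) = 1/4 + C1 + C2 = -2 and y'(0) = 4*C1 + 5*C2 = -1. Solving gives C1 = -41/4, C2 = 8.

y = 1/4 + 8*exp(5*t) - 41*exp(4*t)/4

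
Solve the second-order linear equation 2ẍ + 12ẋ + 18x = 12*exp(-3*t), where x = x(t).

x = C1*exp(-3*t) + 3*t**2*exp(-3*t) + C2*t*exp(-3*t)

Divide through by 2: x'' + 6x' + 9x = 6*exp(-3*t).
Characteristic equation r² + 6r + 9 = 0 has discriminant (6)² - 4·(9) = 0, so r = -3 is a repeated root.
Hence x_h = (C1 + C2*t)*exp(-3*t).
Since exp(-3*t) solves the homogeneous equation (r = -3 is a root of multiplicity 2), multiply the trial by t^2. Try x_p = A*t^2*exp(-3*t). Substituting into the equation and dividing by exp(-3*t) gives A = 3, so x_p = 3*t^2*exp(-3*t).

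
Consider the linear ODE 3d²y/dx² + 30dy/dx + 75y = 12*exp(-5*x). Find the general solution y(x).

y = C1*exp(-5*x) + 2*x**2*exp(-5*x) + C2*x*exp(-5*x)

Divide through by 3: y'' + 10y' + 25y = 4*exp(-5*x).
Characteristic equation r² + 10r + 25 = 0 has discriminant (10)² - 4·(25) = 0, so r = -5 is a repeated root.
Hence y_h = (C1 + C2*x)*exp(-5*x).
Since exp(-5*x) solves the homogeneous equation (r = -5 is a root of multiplicity 2), multiply the trial by x^2. Try y_p = A*x^2*exp(-5*x). Substituting into the equation and dividing by exp(-5*x) gives A = 2, so y_p = 2*x^2*exp(-5*x).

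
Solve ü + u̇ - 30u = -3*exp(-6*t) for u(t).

u = C1*exp(5*t) + C2*exp(-6*t) + 3*t*exp(-6*t)/11

Characteristic equation r² + r - 30 = 0 factors as (r - 5)(r + 6) = 0, so r = 5, -6.
Hence u_h = C1*exp(5*t) + C2*exp(-6*t).
Since exp(-6*t) solves the homogeneous equation (r = -6 is a root of multiplicity 1), multiply the trial by t. Try u_p = A*t*exp(-6*t). Substituting into the equation and dividing by exp(-6*t) gives A = 3/11, so u_p = 3*t*exp(-6*t)/11.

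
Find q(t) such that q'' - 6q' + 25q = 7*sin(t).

Characteristic equation r² - 6r + 25 = 0 has discriminant (-6)² - 4·(25) = -64 < 0, so r = 3 ± 4i.
Hence q_h = C1*cos(4*t)*exp(3*t) + C2*exp(3*t)*sin(4*t).
Try q_p = A*cos(t) + B*sin(t). Substituting and equating the coefficients of cos(t) and sin(t) gives A = 7/102, B = 14/51, so q_p = 7*cos(t)/102 + 14*sin(t)/51.

q = 7*cos(t)/102 + 14*sin(t)/51 + C1*cos(4*t)*exp(3*t) + C2*exp(3*t)*sin(4*t)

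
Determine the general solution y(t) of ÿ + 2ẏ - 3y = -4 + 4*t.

Characteristic equation r² + 2r - 3 = 0 factors as (r + 3)(r - 1) = 0, so r = -3, 1.
Hence y_h = C1*exp(-3*t) + C2*exp(t).
For the particular solution try y_p = A0 + A1*t. Substituting and matching coefficients of each power of t gives A0 = 4/9, A1 = -4/3, so y_p = 4/9 - 4*t/3.

y = 4/9 - 4*t/3 + C1*exp(-3*t) + C2*exp(t)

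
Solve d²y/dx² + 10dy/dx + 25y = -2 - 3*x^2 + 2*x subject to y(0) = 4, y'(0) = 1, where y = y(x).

Characteristic equation r² + 10r + 25 = 0 has discriminant (10)² - 4·(25) = 0, so r = -5 is a repeated root.
Hence y_h = (C1 + C2*x)*exp(-5*x).
For the particular solution try y_p = A0 + A1*x + A2*x^2. Substituting and matching coefficients of each power of x gives A0 = -88/625, A1 = 22/125, A2 = -3/25, so y_p = -88/625 - 3*x^2/25 + 22*x/125.
General solution: y = -88/625 - 3*x^2/25 + 22*x/125 + C1*exp(-5*x) + C2*x*exp(-5*x).
Apply the initial conditions: y(0) = -88/625 + C1 = 4 and y'(0) = 22/125 + C2 - 5*C1 = 1. Solving gives C1 = 2588/625, C2 = 2691/125.

y = -88/625 - 3*x**2/25 + 22*x/125 + 2588*exp(-5*x)/625 + 2691*x*exp(-5*x)/125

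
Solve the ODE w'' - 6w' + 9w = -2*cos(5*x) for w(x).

Characteristic equation r² - 6r + 9 = 0 has discriminant (-6)² - 4·(9) = 0, so r = 3 is a repeated root.
Hence w_h = (C1 + C2*x)*exp(3*x).
Try w_p = A*cos(5*x) + B*sin(5*x). Substituting and equating the coefficients of cos(5x) and sin(5x) gives A = 8/289, B = 15/289, so w_p = 8*cos(5*x)/289 + 15*sin(5*x)/289.

w = 8*cos(5*x)/289 + 15*sin(5*x)/289 + C1*exp(3*x) + C2*x*exp(3*x)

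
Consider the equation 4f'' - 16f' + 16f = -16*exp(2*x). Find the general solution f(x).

f = C1*exp(2*x) - 2*x**2*exp(2*x) + C2*x*exp(2*x)

Divide through by 4: f'' - 4f' + 4f = -4*exp(2*x).
Characteristic equation r² - 4r + 4 = 0 has discriminant (-4)² - 4·(4) = 0, so r = 2 is a repeated root.
Hence f_h = (C1 + C2*x)*exp(2*x).
Since exp(2*x) solves the homogeneous equation (r = 2 is a root of multiplicity 2), multiply the trial by x^2. Try f_p = A*x^2*exp(2*x). Substituting into the equation and dividing by exp(2*x) gives A = -2, so f_p = -2*x^2*exp(2*x).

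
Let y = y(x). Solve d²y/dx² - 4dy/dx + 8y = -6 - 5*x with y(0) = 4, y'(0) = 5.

Characteristic equation r² - 4r + 8 = 0 has discriminant (-4)² - 4·(8) = -16 < 0, so r = 2 ± 2i.
Hence y_h = C1*cos(2*x)*exp(2*x) + C2*exp(2*x)*sin(2*x).
For the particular solution try y_p = A0 + A1*x. Substituting and matching coefficients of each power of x gives A0 = -17/16, A1 = -5/8, so y_p = -17/16 - 5*x/8.
General solution: y = -17/16 - 5*x/8 + C1*cos(2*x)*exp(2*x) + C2*exp(2*x)*sin(2*x).
Apply the initial conditions: y(0) = -17/16 + C1 = 4 and y'(0) = -5/8 + 2*C1 + 2*C2 = 5. Solving gives C1 = 81/16, C2 = -9/4.

y = -17/16 - 5*x/8 - 9*exp(2*x)*sin(2*x)/4 + 81*cos(2*x)*exp(2*x)/16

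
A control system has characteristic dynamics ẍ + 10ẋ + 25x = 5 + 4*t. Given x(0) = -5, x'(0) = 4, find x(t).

Characteristic equation r² + 10r + 25 = 0 has discriminant (10)² - 4·(25) = 0, so r = -5 is a repeated root.
Hence x_h = (C1 + C2*t)*exp(-5*t).
For the particular solution try x_p = A0 + A1*t. Substituting and matching coefficients of each power of t gives A0 = 17/125, A1 = 4/25, so x_p = 17/125 + 4*t/25.
General solution: x = 17/125 + 4*t/25 + C1*exp(-5*t) + C2*t*exp(-5*t).
Apply the initial conditions: x(0) = 17/125 + C1 = -5 and x'(0) = 4/25 + C2 - 5*C1 = 4. Solving gives C1 = -642/125, C2 = -546/25.

x = 17/125 - 642*exp(-5*t)/125 + 4*t/25 - 546*t*exp(-5*t)/25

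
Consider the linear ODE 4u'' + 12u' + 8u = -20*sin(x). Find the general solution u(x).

Divide through by 4: u'' + 3u' + 2u = -5*sin(x).
Characteristic equation r² + 3r + 2 = 0 factors as (r + 1)(r + 2) = 0, so r = -1, -2.
Hence u_h = C1*exp(-x) + C2*exp(-2*x).
Try u_p = A*cos(x) + B*sin(x). Substituting and equating the coefficients of cos(x) and sin(x) gives A = 3/2, B = -1/2, so u_p = -sin(x)/2 + 3*cos(x)/2.

u = -sin(x)/2 + 3*cos(x)/2 + C1*exp(-x) + C2*exp(-2*x)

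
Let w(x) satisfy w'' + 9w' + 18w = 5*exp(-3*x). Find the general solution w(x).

w = C1*exp(-3*x) + C2*exp(-6*x) + 5*x*exp(-3*x)/3

Characteristic equation r² + 9r + 18 = 0 factors as (r + 3)(r + 6) = 0, so r = -3, -6.
Hence w_h = C1*exp(-3*x) + C2*exp(-6*x).
Since exp(-3*x) solves the homogeneous equation (r = -3 is a root of multiplicity 1), multiply the trial by x. Try w_p = A*x*exp(-3*x). Substituting into the equation and dividing by exp(-3*x) gives A = 5/3, so w_p = 5*x*exp(-3*x)/3.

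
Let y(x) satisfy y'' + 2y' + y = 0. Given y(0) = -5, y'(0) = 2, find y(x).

Characteristic equation r² + 2r + 1 = 0 has discriminant (2)² - 4·(1) = 0, so r = -1 is a repeated root.
Hence y_h = (C1 + C2*x)*exp(-x).
Apply the initial conditions: y(0) = C1 = -5 and y'(0) = C2 - C1 = 2. Solving gives C1 = -5, C2 = -3.

y = -5*exp(-x) - 3*x*exp(-x)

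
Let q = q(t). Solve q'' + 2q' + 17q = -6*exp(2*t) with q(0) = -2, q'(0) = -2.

Characteristic equation r² + 2r + 17 = 0 has discriminant (2)² - 4·(17) = -64 < 0, so r = -1 ± 4i.
Hence q_h = C1*cos(4*t)*exp(-t) + C2*exp(-t)*sin(4*t).
Try q_p = A*exp(2*t). Substituting into the equation and dividing by exp(2*t) gives A = -6/25, so q_p = -6*exp(2*t)/25.
General solution: q = -6*exp(2*t)/25 + C1*cos(4*t)*exp(-t) + C2*exp(-t)*sin(4*t).
Apply the initial conditions: q(0) = -6/25 + C1 = -2 and q'(0) = -12/25 - C1 + 4*C2 = -2. Solving gives C1 = -44/25, C2 = -41/50.

q = -6*exp(2*t)/25 - 44*cos(4*t)*exp(-t)/25 - 41*exp(-t)*sin(4*t)/50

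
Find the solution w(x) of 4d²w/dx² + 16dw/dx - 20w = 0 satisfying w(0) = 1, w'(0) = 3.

w = -exp(-5*x)/3 + 4*exp(x)/3

Divide through by 4: w'' + 4w' - 5w = 0.
Characteristic equation r² + 4r - 5 = 0 factors as (r + 5)(r - 1) = 0, so r = -5, 1.
Hence w_h = C1*exp(-5*x) + C2*exp(x).
Apply the initial conditions: w(0) = C1 + C2 = 1 and w'(0) = C2 - 5*C1 = 3. Solving gives C1 = -1/3, C2 = 4/3.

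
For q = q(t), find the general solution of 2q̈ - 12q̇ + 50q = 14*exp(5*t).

q = 7*exp(5*t)/20 + C1*cos(4*t)*exp(3*t) + C2*exp(3*t)*sin(4*t)

Divide through by 2: q'' - 6q' + 25q = 7*exp(5*t).
Characteristic equation r² - 6r + 25 = 0 has discriminant (-6)² - 4·(25) = -64 < 0, so r = 3 ± 4i.
Hence q_h = C1*cos(4*t)*exp(3*t) + C2*exp(3*t)*sin(4*t).
Try q_p = A*exp(5*t). Substituting into the equation and dividing by exp(5*t) gives A = 7/20, so q_p = 7*exp(5*t)/20.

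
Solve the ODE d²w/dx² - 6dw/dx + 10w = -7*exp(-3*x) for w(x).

Characteristic equation r² - 6r + 10 = 0 has discriminant (-6)² - 4·(10) = -4 < 0, so r = 3 ± i.
Hence w_h = C1*cos(x)*exp(3*x) + C2*exp(3*x)*sin(x).
Try w_p = A*exp(-3*x). Substituting into the equation and dividing by exp(-3*x) gives A = -7/37, so w_p = -7*exp(-3*x)/37.

w = -7*exp(-3*x)/37 + C1*cos(x)*exp(3*x) + C2*exp(3*x)*sin(x)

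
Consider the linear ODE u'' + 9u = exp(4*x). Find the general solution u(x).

u = exp(4*x)/25 + C1*cos(3*x) + C2*sin(3*x)

Characteristic equation r² + 9 = 0 has discriminant (0)² - 4·(9) = -36 < 0, so r = ± 3i.
Hence u_h = C1*cos(3*x) + C2*sin(3*x).
Try u_p = A*exp(4*x). Substituting into the equation and dividing by exp(4*x) gives A = 1/25, so u_p = exp(4*x)/25.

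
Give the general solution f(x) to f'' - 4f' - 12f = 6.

Characteristic equation r² - 4r - 12 = 0 factors as (r - 6)(r + 2) = 0, so r = 6, -2.
Hence f_h = C1*exp(6*x) + C2*exp(-2*x).
For the particular solution try f_p = A0. Substituting and matching coefficients of each power of x gives A0 = -1/2, so f_p = -1/2.

f = -1/2 + C1*exp(6*x) + C2*exp(-2*x)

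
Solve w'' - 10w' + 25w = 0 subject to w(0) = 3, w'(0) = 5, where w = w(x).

w = 3*exp(5*x) - 10*x*exp(5*x)

Characteristic equation r² - 10r + 25 = 0 has discriminant (-10)² - 4·(25) = 0, so r = 5 is a repeated root.
Hence w_h = (C1 + C2*x)*exp(5*x).
Apply the initial conditions: w(0) = C1 = 3 and w'(0) = C2 + 5*C1 = 5. Solving gives C1 = 3, C2 = -10.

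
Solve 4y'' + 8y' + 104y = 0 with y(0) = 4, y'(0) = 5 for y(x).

y = 4*cos(5*x)*exp(-x) + 9*exp(-x)*sin(5*x)/5

Divide through by 4: y'' + 2y' + 26y = 0.
Characteristic equation r² + 2r + 26 = 0 has discriminant (2)² - 4·(26) = -100 < 0, so r = -1 ± 5i.
Hence y_h = C1*cos(5*x)*exp(-x) + C2*exp(-x)*sin(5*x).
Apply the initial conditions: y(0) = C1 = 4 and y'(0) = -C1 + 5*C2 = 5. Solving gives C1 = 4, C2 = 9/5.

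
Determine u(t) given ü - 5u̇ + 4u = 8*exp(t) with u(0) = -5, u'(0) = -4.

Characteristic equation r² - 5r + 4 = 0 factors as (r - 4)(r - 1) = 0, so r = 4, 1.
Hence u_h = C1*exp(4*t) + C2*exp(t).
Since exp(t) solves the homogeneous equation (r = 1 is a root of multiplicity 1), multiply the trial by t. Try u_p = A*t*exp(t). Substituting into the equation and dividing by exp(t) gives A = -8/3, so u_p = -8*t*exp(t)/3.
General solution: u = C1*exp(4*t) + C2*exp(t) - 8*t*exp(t)/3.
Apply the initial conditions: u(0) = C1 + C2 = -5 and u'(0) = -8/3 + C2 + 4*C1 = -4. Solving gives C1 = 11/9, C2 = -56/9.

u = -56*exp(t)/9 + 11*exp(4*t)/9 - 8*t*exp(t)/3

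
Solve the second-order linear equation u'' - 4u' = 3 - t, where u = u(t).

Characteristic equation r² - 4r = 0 factors as (r - 4)r = 0, so r = 4, 0.
Hence u_h = C1*exp(4*t) + C2.
Since 0 is a characteristic root (multiplicity 1), multiply the polynomial trial by t: try u_p = t*(A0 + A1*t). Substituting and matching coefficients of each power of t gives A0 = -11/16, A1 = 1/8, so u_p = -11*t/16 + t^2/8.

u = C2 - 11*t/16 + t**2/8 + C1*exp(4*t)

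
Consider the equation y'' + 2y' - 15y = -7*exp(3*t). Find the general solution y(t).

y = C1*exp(-5*t) + C2*exp(3*t) - 7*t*exp(3*t)/8

Characteristic equation r² + 2r - 15 = 0 factors as (r + 5)(r - 3) = 0, so r = -5, 3.
Hence y_h = C1*exp(-5*t) + C2*exp(3*t).
Since exp(3*t) solves the homogeneous equation (r = 3 is a root of multiplicity 1), multiply the trial by t. Try y_p = A*t*exp(3*t). Substituting into the equation and dividing by exp(3*t) gives A = -7/8, so y_p = -7*t*exp(3*t)/8.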